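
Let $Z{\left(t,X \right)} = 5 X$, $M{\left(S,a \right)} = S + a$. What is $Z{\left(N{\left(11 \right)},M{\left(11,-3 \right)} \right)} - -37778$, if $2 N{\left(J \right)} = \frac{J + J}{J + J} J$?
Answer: $37818$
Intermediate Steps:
$N{\left(J \right)} = \frac{J}{2}$ ($N{\left(J \right)} = \frac{\frac{J + J}{J + J} J}{2} = \frac{\frac{2 J}{2 J} J}{2} = \frac{2 J \frac{1}{2 J} J}{2} = \frac{1 J}{2} = \frac{J}{2}$)
$Z{\left(N{\left(11 \right)},M{\left(11,-3 \right)} \right)} - -37778 = 5 \left(11 - 3\right) - -37778 = 5 \cdot 8 + 37778 = 40 + 37778 = 37818$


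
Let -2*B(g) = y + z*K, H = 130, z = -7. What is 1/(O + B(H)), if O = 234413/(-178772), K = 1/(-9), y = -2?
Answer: -94644/66263 ≈ -1.4283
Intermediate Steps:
K = -1/9 ≈ -0.11111
O = -13789/10516 (O = 234413*(-1/178772) = -13789/10516 ≈ -1.3112)
B(g) = 11/18 (B(g) = -(-2 - 7*(-1/9))/2 = -(-2 + 7/9)/2 = -1/2*(-11/9) = 11/18)
1/(O + B(H)) = 1/(-13789/10516 + 11/18) = 1/(-66263/94644) = -94644/66263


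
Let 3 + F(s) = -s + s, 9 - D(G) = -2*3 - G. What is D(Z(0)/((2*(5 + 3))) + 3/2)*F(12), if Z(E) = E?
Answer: -99/2 ≈ -49.500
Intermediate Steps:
D(G) = 15 + G (D(G) = 9 - (-2*3 - G) = 9 - (-6 - G) = 9 + (6 + G) = 15 + G)
F(s) = -3 (F(s) = -3 + (-s + s) = -3 + 0 = -3)
D(Z(0)/((2*(5 + 3))) + 3/2)*F(12) = (15 + (0/((2*(5 + 3))) + 3/2))*(-3) = (15 + (0/((2*8)) + 3*(½)))*(-3) = (15 + (0/16 + 3/2))*(-3) = (15 + (0*(1/16) + 3/2))*(-3) = (15 + (0 + 3/2))*(-3) = (15 + 3/2)*(-3) = (33/2)*(-3) = -99/2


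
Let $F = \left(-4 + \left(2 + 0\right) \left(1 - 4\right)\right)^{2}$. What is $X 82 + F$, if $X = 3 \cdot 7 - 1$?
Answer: $1740$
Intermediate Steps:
$F = 100$ ($F = \left(-4 + 2 \left(-3\right)\right)^{2} = \left(-4 - 6\right)^{2} = \left(-10\right)^{2} = 100$)
$X = 20$ ($X = 21 - 1 = 20$)
$X 82 + F = 20 \cdot 82 + 100 = 1640 + 100 = 1740$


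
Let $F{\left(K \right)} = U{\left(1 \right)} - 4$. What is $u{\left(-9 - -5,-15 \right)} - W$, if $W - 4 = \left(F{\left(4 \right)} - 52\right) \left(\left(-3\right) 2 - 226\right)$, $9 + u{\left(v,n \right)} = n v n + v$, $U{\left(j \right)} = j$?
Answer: $-13677$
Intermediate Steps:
$u{\left(v,n \right)} = -9 + v + v n^{2}$ ($u{\left(v,n \right)} = -9 + \left(n v n + v\right) = -9 + \left(v n^{2} + v\right) = -9 + \left(v + v n^{2}\right) = -9 + v + v n^{2}$)
$F{\left(K \right)} = -3$ ($F{\left(K \right)} = 1 - 4 = -3$)
$W = 12764$ ($W = 4 + \left(-3 - 52\right) \left(\left(-3\right) 2 - 226\right) = 4 - 55 \left(-6 - 226\right) = 4 - -12760 = 4 + 12760 = 12764$)
$u{\left(-9 - -5,-15 \right)} - W = \left(-9 - 4 + \left(-9 - -5\right) \left(-15\right)^{2}\right) - 12764 = \left(-9 + \left(-9 + 5\right) + \left(-9 + 5\right) 225\right) - 12764 = \left(-9 - 4 - 900\right) - 12764 = -913 - 12764 = -13677$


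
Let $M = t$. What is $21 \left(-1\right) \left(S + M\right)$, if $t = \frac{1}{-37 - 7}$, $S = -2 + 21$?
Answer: $- \frac{17535}{44} \approx -398.52$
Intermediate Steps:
$S = 19$
$t = - \frac{1}{44}$ ($t = \frac{1}{-44} = - \frac{1}{44} \approx -0.022727$)
$M = - \frac{1}{44} \approx -0.022727$
$21 \left(-1\right) \left(S + M\right) = 21 \left(-1\right) \left(19 - \frac{1}{44}\right) = \left(-21\right) \frac{835}{44} = - \frac{17535}{44}$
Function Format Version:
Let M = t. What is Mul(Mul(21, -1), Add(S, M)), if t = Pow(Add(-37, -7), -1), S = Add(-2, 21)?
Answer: Rational(-17535, 44) ≈ -398.52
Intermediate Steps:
S = 19
t = Rational(-1, 44) (t = Pow(-44, -1) = Rational(-1, 44) ≈ -0.022727)
M = Rational(-1, 44) ≈ -0.022727
Mul(Mul(21, -1), Add(S, M)) = Mul(Mul(21, -1), Add(19, Rational(-1, 44))) = Mul(-21, Rational(835, 44)) = Rational(-17535, 44)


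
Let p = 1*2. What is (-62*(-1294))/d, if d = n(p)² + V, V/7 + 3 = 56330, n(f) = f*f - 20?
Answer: 80228/394545 ≈ 0.20334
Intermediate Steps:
p = 2
n(f) = -20 + f² (n(f) = f² - 20 = -20 + f²)
V = 394289 (V = -21 + 7*56330 = -21 + 394310 = 394289)
d = 394545 (d = (-20 + 2²)² + 394289 = (-20 + 4)² + 394289 = (-16)² + 394289 = 256 + 394289 = 394545)
(-62*(-1294))/d = -62*(-1294)/394545 = 80228*(1/394545) = 80228/394545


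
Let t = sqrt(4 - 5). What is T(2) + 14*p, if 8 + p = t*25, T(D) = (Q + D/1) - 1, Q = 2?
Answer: -109 + 350*I ≈ -109.0 + 350.0*I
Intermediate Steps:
t = I (t = sqrt(-1) = I ≈ 1.0*I)
T(D) = 1 + D (T(D) = (2 + D/1) - 1 = (2 + D*1) - 1 = (2 + D) - 1 = 1 + D)
p = -8 + 25*I (p = -8 + I*25 = -8 + 25*I ≈ -8.0 + 25.0*I)
T(2) + 14*p = (1 + 2) + 14*(-8 + 25*I) = 3 + (-112 + 350*I) = -109 + 350*I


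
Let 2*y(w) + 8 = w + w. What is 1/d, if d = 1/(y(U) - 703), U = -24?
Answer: -731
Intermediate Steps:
y(w) = -4 + w (y(w) = -4 + (w + w)/2 = -4 + (2*w)/2 = -4 + w)
d = -1/731 (d = 1/((-4 - 24) - 703) = 1/(-28 - 703) = 1/(-731) = -1/731 ≈ -0.0013680)
1/d = 1/(-1/731) = -731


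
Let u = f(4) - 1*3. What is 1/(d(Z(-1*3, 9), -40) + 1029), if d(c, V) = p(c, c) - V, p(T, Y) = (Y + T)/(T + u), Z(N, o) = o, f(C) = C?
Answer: 5/5354 ≈ 0.00093388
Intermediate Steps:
u = 1 (u = 4 - 1*3 = 4 - 3 = 1)
p(T, Y) = (T + Y)/(1 + T) (p(T, Y) = (Y + T)/(T + 1) = (T + Y)/(1 + T))
d(c, V) = -V + 2*c/(1 + c) (d(c, V) = (c + c)/(1 + c) - V = (2*c)/(1 + c) - V = 2*c/(1 + c) - V = -V + 2*c/(1 + c))
1/(d(Z(-1*3, 9), -40) + 1029) = 1/((2*9 - 1*(-40)*(1 + 9))/(1 + 9) + 1029) = 1/((18 - 1*(-40)*10)/10 + 1029) = 1/((18 + 400)/10 + 1029) = 1/((1/10)*418 + 1029) = 1/(209/5 + 1029) = 1/(5354/5) = 5/5354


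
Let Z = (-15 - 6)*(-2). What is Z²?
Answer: 1764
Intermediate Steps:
Z = 42 (Z = -21*(-2) = 42)
Z² = 42² = 1764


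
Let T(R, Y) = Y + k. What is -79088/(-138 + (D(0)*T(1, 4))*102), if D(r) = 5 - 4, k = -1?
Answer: -9886/21 ≈ -470.76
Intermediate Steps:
D(r) = 1
T(R, Y) = -1 + Y (T(R, Y) = Y - 1 = -1 + Y)
-79088/(-138 + (D(0)*T(1, 4))*102) = -79088/(-138 + (1*(-1 + 4))*102) = -79088/(-138 + (1*3)*102) = -79088/(-138 + 3*102) = -79088/(-138 + 306) = -79088/168 = -79088*1/168 = -9886/21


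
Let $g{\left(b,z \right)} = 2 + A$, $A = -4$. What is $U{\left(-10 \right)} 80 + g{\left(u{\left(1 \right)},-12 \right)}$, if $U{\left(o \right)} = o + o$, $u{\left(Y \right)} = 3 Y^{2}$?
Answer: $-1602$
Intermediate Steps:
$U{\left(o \right)} = 2 o$
$g{\left(b,z \right)} = -2$ ($g{\left(b,z \right)} = 2 - 4 = -2$)
$U{\left(-10 \right)} 80 + g{\left(u{\left(1 \right)},-12 \right)} = 2 \left(-10\right) 80 - 2 = \left(-20\right) 80 - 2 = -1600 - 2 = -1602$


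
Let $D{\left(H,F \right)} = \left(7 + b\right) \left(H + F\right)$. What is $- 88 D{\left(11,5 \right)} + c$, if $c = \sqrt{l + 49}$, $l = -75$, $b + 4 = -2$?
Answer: $-1408 + i \sqrt{26} \approx -1408.0 + 5.099 i$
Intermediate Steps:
$b = -6$ ($b = -4 - 2 = -6$)
$D{\left(H,F \right)} = F + H$ ($D{\left(H,F \right)} = \left(7 - 6\right) \left(H + F\right) = 1 \left(F + H\right) = F + H$)
$c = i \sqrt{26}$ ($c = \sqrt{-75 + 49} = \sqrt{-26} = i \sqrt{26} \approx 5.099 i$)
$- 88 D{\left(11,5 \right)} + c = - 88 \left(5 + 11\right) + i \sqrt{26} = \left(-88\right) 16 + i \sqrt{26} = -1408 + i \sqrt{26}$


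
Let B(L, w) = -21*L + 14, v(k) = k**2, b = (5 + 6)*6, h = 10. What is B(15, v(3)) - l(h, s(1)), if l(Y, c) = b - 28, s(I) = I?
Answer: -339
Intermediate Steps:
b = 66 (b = 11*6 = 66)
l(Y, c) = 38 (l(Y, c) = 66 - 28 = 38)
B(L, w) = 14 - 21*L
B(15, v(3)) - l(h, s(1)) = (14 - 21*15) - 1*38 = (14 - 315) - 38 = -301 - 38 = -339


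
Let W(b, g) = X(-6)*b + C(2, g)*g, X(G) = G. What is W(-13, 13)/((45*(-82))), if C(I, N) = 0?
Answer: -13/615 ≈ -0.021138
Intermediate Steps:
W(b, g) = -6*b (W(b, g) = -6*b + 0*g = -6*b + 0 = -6*b)
W(-13, 13)/((45*(-82))) = (-6*(-13))/((45*(-82))) = 78/(-3690) = 78*(-1/3690) = -13/615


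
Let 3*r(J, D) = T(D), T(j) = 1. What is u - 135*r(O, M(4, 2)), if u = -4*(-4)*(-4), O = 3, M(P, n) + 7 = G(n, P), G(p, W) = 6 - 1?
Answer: -109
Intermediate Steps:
G(p, W) = 5
M(P, n) = -2 (M(P, n) = -7 + 5 = -2)
r(J, D) = 1/3 (r(J, D) = (1/3)*1 = 1/3)
u = -64 (u = 16*(-4) = -64)
u - 135*r(O, M(4, 2)) = -64 - 135*1/3 = -64 - 45 = -109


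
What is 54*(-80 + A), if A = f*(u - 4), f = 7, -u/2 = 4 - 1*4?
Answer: -5832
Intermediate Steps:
u = 0 (u = -2*(4 - 1*4) = -2*(4 - 4) = -2*0 = 0)
A = -28 (A = 7*(0 - 4) = 7*(-4) = -28)
54*(-80 + A) = 54*(-80 - 28) = 54*(-108) = -5832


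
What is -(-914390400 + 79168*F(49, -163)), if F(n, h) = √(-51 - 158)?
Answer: 914390400 - 79168*I*√209 ≈ 9.1439e+8 - 1.1445e+6*I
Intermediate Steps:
F(n, h) = I*√209 (F(n, h) = √(-209) = I*√209)
-(-914390400 + 79168*F(49, -163)) = -(-914390400 + 79168*I*√209) = -79168*(-11550 + I*√209) = 914390400 - 79168*I*√209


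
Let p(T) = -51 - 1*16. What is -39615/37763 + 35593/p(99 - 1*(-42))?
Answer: -1346752664/2530121 ≈ -532.29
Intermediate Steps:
p(T) = -67 (p(T) = -51 - 16 = -67)
-39615/37763 + 35593/p(99 - 1*(-42)) = -39615/37763 + 35593/(-67) = -39615*1/37763 + 35593*(-1/67) = -39615/37763 - 35593/67 = -1346752664/2530121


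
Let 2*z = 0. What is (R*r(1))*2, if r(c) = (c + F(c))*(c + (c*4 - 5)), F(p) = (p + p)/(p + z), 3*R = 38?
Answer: 0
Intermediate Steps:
z = 0 (z = (1/2)*0 = 0)
R = 38/3 (R = (1/3)*38 = 38/3 ≈ 12.667)
F(p) = 2 (F(p) = (p + p)/(p + 0) = (2*p)/p = 2)
r(c) = (-5 + 5*c)*(2 + c) (r(c) = (c + 2)*(c + (c*4 - 5)) = (2 + c)*(c + (4*c - 5)) = (2 + c)*(c + (-5 + 4*c)) = (2 + c)*(-5 + 5*c) = (-5 + 5*c)*(2 + c))
(R*r(1))*2 = (38*(-10 + 5*1 + 5*1**2)/3)*2 = (38*(-10 + 5 + 5*1)/3)*2 = (38*(-10 + 5 + 5)/3)*2 = ((38/3)*0)*2 = 0*2 = 0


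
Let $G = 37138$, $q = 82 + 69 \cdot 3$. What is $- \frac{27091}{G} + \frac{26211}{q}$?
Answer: $\frac{965594819}{10732882} \approx 89.966$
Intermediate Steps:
$q = 289$ ($q = 82 + 207 = 289$)
$- \frac{27091}{G} + \frac{26211}{q} = - \frac{27091}{37138} + \frac{26211}{289} = \frac{965594819}{10732882}$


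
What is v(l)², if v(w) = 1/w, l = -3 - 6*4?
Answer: 1/729 ≈ 0.0013717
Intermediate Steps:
l = -27 (l = -3 - 1*24 = -3 - 24 = -27)
v(l)² = (1/(-27))² = (-1/27)² = 1/729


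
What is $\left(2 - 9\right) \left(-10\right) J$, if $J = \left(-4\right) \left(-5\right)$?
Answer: $1400$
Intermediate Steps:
$J = 20$
$\left(2 - 9\right) \left(-10\right) J = \left(2 - 9\right) \left(-10\right) 20 = \left(-7\right) \left(-10\right) 20 = 70 \cdot 20 = 1400$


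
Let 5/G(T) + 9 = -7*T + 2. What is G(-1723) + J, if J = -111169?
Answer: -1340031121/12054 ≈ -1.1117e+5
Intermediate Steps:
G(T) = 5/(-7 - 7*T) (G(T) = 5/(-9 + (-7*T + 2)) = 5/(-9 + (2 - 7*T)) = 5/(-7 - 7*T))
G(-1723) + J = -5/(7 + 7*(-1723)) - 111169 = -5/(7 - 12061) - 111169 = -5/(-12054) - 111169 = -5*(-1/12054) - 111169 = 5/12054 - 111169 = -1340031121/12054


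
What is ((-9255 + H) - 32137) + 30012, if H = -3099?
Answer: -14479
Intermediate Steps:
((-9255 + H) - 32137) + 30012 = ((-9255 - 3099) - 32137) + 30012 = (-12354 - 32137) + 30012 = -44491 + 30012 = -14479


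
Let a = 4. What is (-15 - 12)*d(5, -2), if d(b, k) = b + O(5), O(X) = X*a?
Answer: -675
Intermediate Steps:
O(X) = 4*X (O(X) = X*4 = 4*X)
d(b, k) = 20 + b (d(b, k) = b + 4*5 = b + 20 = 20 + b)
(-15 - 12)*d(5, -2) = (-15 - 12)*(20 + 5) = -27*25 = -675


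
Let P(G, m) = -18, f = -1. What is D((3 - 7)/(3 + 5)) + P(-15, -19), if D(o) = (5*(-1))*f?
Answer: -13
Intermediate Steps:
D(o) = 5 (D(o) = (5*(-1))*(-1) = -5*(-1) = 5)
D((3 - 7)/(3 + 5)) + P(-15, -19) = 5 - 18 = -13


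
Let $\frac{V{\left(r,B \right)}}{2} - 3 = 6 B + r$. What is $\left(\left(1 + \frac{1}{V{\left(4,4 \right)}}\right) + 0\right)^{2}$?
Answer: $\frac{3969}{3844} \approx 1.0325$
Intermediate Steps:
$V{\left(r,B \right)} = 6 + 2 r + 12 B$ ($V{\left(r,B \right)} = 6 + 2 \left(6 B + r\right) = 6 + 2 \left(r + 6 B\right) = 6 + \left(2 r + 12 B\right) = 6 + 2 r + 12 B$)
$\left(\left(1 + \frac{1}{V{\left(4,4 \right)}}\right) + 0\right)^{2} = \left(\left(1 + \frac{1}{6 + 2 \cdot 4 + 12 \cdot 4}\right) + 0\right)^{2} = \left(\left(1 + \frac{1}{6 + 8 + 48}\right) + 0\right)^{2} = \left(\left(1 + \frac{1}{62}\right) + 0\right)^{2} = \left(\frac{63}{62} + 0\right)^{2} = \left(\frac{63}{62}\right)^{2} = \frac{3969}{3844}$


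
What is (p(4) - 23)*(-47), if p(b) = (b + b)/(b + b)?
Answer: 1034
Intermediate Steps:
p(b) = 1 (p(b) = (2*b)/((2*b)) = (2*b)*(1/(2*b)) = 1)
(p(4) - 23)*(-47) = (1 - 23)*(-47) = -22*(-47) = 1034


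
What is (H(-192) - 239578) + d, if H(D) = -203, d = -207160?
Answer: -446941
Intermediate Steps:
(H(-192) - 239578) + d = (-203 - 239578) - 207160 = -239781 - 207160 = -446941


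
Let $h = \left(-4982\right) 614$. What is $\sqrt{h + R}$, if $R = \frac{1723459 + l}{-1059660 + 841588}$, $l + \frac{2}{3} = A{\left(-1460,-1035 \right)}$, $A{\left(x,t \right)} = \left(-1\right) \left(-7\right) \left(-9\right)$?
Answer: $\frac{i \sqrt{81826797897826629}}{163554} \approx 1749.0 i$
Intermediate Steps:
$A{\left(x,t \right)} = -63$ ($A{\left(x,t \right)} = 7 \left(-9\right) = -63$)
$l = - \frac{191}{3}$ ($l = - \frac{2}{3} - 63 = - \frac{191}{3} \approx -63.667$)
$R = - \frac{2585093}{327108}$ ($R = \frac{1723459 - \frac{191}{3}}{-1059660 + 841588} = \frac{5170186}{3 \left(-218072\right)} = \frac{5170186}{3} \left(- \frac{1}{218072}\right) = - \frac{2585093}{327108} \approx -7.9029$)
$h = -3058948$
$\sqrt{h + R} = \sqrt{-3058948 - \frac{2585093}{327108}} = \sqrt{- \frac{1000608947477}{327108}} = \frac{i \sqrt{81826797897826629}}{163554}$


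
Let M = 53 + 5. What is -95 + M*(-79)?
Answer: -4677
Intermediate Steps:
M = 58
-95 + M*(-79) = -95 + 58*(-79) = -95 - 4582 = -4677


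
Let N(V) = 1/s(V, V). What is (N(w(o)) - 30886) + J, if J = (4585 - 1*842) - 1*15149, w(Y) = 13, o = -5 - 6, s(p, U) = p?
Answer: -549795/13 ≈ -42292.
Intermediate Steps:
o = -11
N(V) = 1/V
J = -11406 (J = (4585 - 842) - 15149 = 3743 - 15149 = -11406)
(N(w(o)) - 30886) + J = (1/13 - 30886) - 11406 = -401517/13 - 11406 = -549795/13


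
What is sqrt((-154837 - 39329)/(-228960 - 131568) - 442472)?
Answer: 5*I*sqrt(326035344146)/4292 ≈ 665.19*I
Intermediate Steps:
sqrt((-154837 - 39329)/(-228960 - 131568) - 442472) = sqrt(-194166/(-360528) - 442472) = sqrt(-194166*(-1/360528) - 442472) = sqrt(4623/8584 - 442472) = sqrt(-3798175025/8584) = 5*I*sqrt(326035344146)/4292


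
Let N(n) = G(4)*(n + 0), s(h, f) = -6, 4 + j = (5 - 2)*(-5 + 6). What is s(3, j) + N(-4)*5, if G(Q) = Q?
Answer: -86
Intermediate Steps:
j = -1 (j = -4 + (5 - 2)*(-5 + 6) = -4 + 3*1 = -4 + 3 = -1)
N(n) = 4*n (N(n) = 4*(n + 0) = 4*n)
s(3, j) + N(-4)*5 = -6 + (4*(-4))*5 = -6 - 16*5 = -6 - 80 = -86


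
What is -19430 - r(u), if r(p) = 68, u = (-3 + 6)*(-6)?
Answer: -19498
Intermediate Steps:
u = -18 (u = 3*(-6) = -18)
-19430 - r(u) = -19430 - 1*68 = -19430 - 68 = -19498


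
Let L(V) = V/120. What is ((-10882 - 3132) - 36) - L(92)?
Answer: -421523/30 ≈ -14051.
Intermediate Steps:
L(V) = V/120 (L(V) = V*(1/120) = V/120)
((-10882 - 3132) - 36) - L(92) = ((-10882 - 3132) - 36) - 92/120 = (-14014 - 36) - 1*23/30 = -14050 - 23/30 = -421523/30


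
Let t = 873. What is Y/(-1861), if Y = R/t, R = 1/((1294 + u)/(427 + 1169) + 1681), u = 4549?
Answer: -532/1456078463169 ≈ -3.6537e-10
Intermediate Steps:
R = 1596/2688719 (R = 1/((1294 + 4549)/(427 + 1169) + 1681) = 1/(5843/1596 + 1681) = 1/(2688719/1596) = 1596/2688719 ≈ 0.00059359)
Y = 532/782417229 (Y = (1596/2688719)/873 = (1596/2688719)*(1/873) = 532/782417229 ≈ 6.7994e-7)
Y/(-1861) = (532/782417229)/(-1861) = (532/782417229)*(-1/1861) = -532/1456078463169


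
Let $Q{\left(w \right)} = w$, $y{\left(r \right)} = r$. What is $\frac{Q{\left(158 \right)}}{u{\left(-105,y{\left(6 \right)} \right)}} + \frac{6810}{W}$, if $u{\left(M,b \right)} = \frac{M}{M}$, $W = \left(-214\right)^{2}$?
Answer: $\frac{3621289}{22898} \approx 158.15$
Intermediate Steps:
$W = 45796$
$u{\left(M,b \right)} = 1$
$\frac{Q{\left(158 \right)}}{u{\left(-105,y{\left(6 \right)} \right)}} + \frac{6810}{W} = \frac{158}{1} + \frac{6810}{45796} = 158 \cdot 1 + 6810 \cdot \frac{1}{45796} = 158 + \frac{3405}{22898} = \frac{3621289}{22898}$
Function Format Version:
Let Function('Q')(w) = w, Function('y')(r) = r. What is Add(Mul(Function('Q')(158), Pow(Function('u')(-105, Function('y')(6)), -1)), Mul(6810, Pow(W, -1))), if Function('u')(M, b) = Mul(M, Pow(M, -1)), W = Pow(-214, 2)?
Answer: Rational(3621289, 22898) ≈ 158.15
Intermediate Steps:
W = 45796
Function('u')(M, b) = 1
Add(Mul(Function('Q')(158), Pow(Function('u')(-105, Function('y')(6)), -1)), Mul(6810, Pow(W, -1))) = Add(Mul(158, Pow(1, -1)), Mul(6810, Pow(45796, -1))) = Add(Mul(158, 1), Mul(6810, Rational(1, 45796))) = Add(158, Rational(3405, 22898)) = Rational(3621289, 22898)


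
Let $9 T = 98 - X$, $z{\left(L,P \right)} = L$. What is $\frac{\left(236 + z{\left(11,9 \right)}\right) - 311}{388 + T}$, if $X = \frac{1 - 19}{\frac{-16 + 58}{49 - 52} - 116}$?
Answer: $- \frac{37440}{233341} \approx -0.16045$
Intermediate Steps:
$X = \frac{9}{65}$ ($X = - \frac{18}{\frac{42}{-3} - 116} = - \frac{18}{42 \left(- \frac{1}{3}\right) - 116} = - \frac{18}{-14 - 116} = - \frac{18}{-130} = \left(-18\right) \left(- \frac{1}{130}\right) = \frac{9}{65} \approx 0.13846$)
$T = \frac{6361}{585}$ ($T = \frac{98 - \frac{9}{65}}{9} = \frac{1}{9} \cdot \frac{6361}{65} = \frac{6361}{585} \approx 10.874$)
$\frac{\left(236 + z{\left(11,9 \right)}\right) - 311}{388 + T} = \frac{\left(236 + 11\right) - 311}{388 + \frac{6361}{585}} = \frac{247 - 311}{\frac{233341}{585}} = \left(-64\right) \frac{585}{233341} = - \frac{37440}{233341}$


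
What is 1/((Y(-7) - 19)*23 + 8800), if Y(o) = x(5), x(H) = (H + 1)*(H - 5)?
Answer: 1/8363 ≈ 0.00011957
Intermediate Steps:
x(H) = (1 + H)*(-5 + H)
Y(o) = 0 (Y(o) = -5 + 5² - 4*5 = -5 + 25 - 20 = 0)
1/((Y(-7) - 19)*23 + 8800) = 1/((0 - 19)*23 + 8800) = 1/(-19*23 + 8800) = 1/(-437 + 8800) = 1/8363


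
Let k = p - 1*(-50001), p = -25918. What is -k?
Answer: -24083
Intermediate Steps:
k = 24083 (k = -25918 - 1*(-50001) = -25918 + 50001 = 24083)
-k = -1*24083 = -24083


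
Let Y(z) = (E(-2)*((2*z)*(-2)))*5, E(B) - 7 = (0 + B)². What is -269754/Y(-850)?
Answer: -134877/93500 ≈ -1.4425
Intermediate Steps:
E(B) = 7 + B² (E(B) = 7 + (0 + B)² = 7 + B²)
Y(z) = -220*z (Y(z) = ((7 + (-2)²)*((2*z)*(-2)))*5 = ((7 + 4)*(-4*z))*5 = (11*(-4*z))*5 = -44*z*5 = -220*z)
-269754/Y(-850) = -269754/((-220*(-850))) = -269754/187000 = -269754*1/187000 = -134877/93500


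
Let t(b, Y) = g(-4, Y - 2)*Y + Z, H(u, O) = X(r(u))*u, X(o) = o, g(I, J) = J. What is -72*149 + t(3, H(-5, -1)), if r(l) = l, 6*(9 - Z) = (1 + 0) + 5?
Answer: -10145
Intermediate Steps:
Z = 8 (Z = 9 - ((1 + 0) + 5)/6 = 9 - (1 + 5)/6 = 9 - 1/6*6 = 9 - 1 = 8)
H(u, O) = u**2 (H(u, O) = u*u = u**2)
t(b, Y) = 8 + Y*(-2 + Y) (t(b, Y) = (Y - 2)*Y + 8 = (-2 + Y)*Y + 8 = Y*(-2 + Y) + 8 = 8 + Y*(-2 + Y))
-72*149 + t(3, H(-5, -1)) = -72*149 + (8 + (-5)**2*(-2 + (-5)**2)) = -10728 + (8 + 25*(-2 + 25)) = -10728 + (8 + 25*23) = -10728 + (8 + 575) = -10728 + 583 = -10145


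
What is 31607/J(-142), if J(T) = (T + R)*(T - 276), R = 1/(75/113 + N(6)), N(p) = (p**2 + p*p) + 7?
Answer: 142263107/267137739 ≈ 0.53255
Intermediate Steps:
N(p) = 7 + 2*p**2 (N(p) = (p**2 + p**2) + 7 = 2*p**2 + 7 = 7 + 2*p**2)
R = 113/9002 (R = 1/(75/113 + (7 + 2*6**2)) = 1/(75*(1/113) + (7 + 2*36)) = 1/(75/113 + (7 + 72)) = 1/(75/113 + 79) = 1/(9002/113) = 113/9002 ≈ 0.012553)
J(T) = (-276 + T)*(113/9002 + T) (J(T) = (T + 113/9002)*(T - 276) = (113/9002 + T)*(-276 + T) = (-276 + T)*(113/9002 + T))
31607/J(-142) = 31607/(-15594/4501 + (-142)**2 - 2484439/9002*(-142)) = 31607/(-15594/4501 + 20164 + 176395169/4501) = 31607/(267137739/4501) = 31607*(4501/267137739) = 142263107/267137739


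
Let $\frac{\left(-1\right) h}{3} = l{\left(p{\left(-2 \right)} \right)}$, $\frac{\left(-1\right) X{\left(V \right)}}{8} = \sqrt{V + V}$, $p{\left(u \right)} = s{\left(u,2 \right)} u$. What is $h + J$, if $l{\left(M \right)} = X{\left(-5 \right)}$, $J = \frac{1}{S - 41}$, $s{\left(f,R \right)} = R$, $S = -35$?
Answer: $- \frac{1}{76} + 24 i \sqrt{10} \approx -0.013158 + 75.895 i$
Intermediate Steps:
$p{\left(u \right)} = 2 u$
$X{\left(V \right)} = - 8 \sqrt{2} \sqrt{V}$ ($X{\left(V \right)} = - 8 \sqrt{V + V} = - 8 \sqrt{2 V} = - 8 \sqrt{2} \sqrt{V}$)
$J = - \frac{1}{76}$ ($J = \frac{1}{-35 - 41} = \frac{1}{-76} = - \frac{1}{76} \approx -0.013158$)
$l{\left(M \right)} = - 8 i \sqrt{10}$ ($l{\left(M \right)} = - 8 \sqrt{2} \sqrt{-5} = - 8 \sqrt{2} i \sqrt{5} = - 8 i \sqrt{10}$)
$h = 24 i \sqrt{10}$ ($h = - 3 \left(- 8 i \sqrt{10}\right) = 24 i \sqrt{10} \approx 75.895 i$)
$h + J = 24 i \sqrt{10} - \frac{1}{76} = - \frac{1}{76} + 24 i \sqrt{10}$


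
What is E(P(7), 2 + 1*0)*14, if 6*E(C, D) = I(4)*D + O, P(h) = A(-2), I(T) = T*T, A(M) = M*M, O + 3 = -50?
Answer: -49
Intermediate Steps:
O = -53 (O = -3 - 50 = -53)
A(M) = M**2
I(T) = T**2
P(h) = 4 (P(h) = (-2)**2 = 4)
E(C, D) = -53/6 + 8*D/3 (E(C, D) = (4**2*D - 53)/6 = (16*D - 53)/6 = (-53 + 16*D)/6 = -53/6 + 8*D/3)
E(P(7), 2 + 1*0)*14 = (-53/6 + 8*(2 + 1*0)/3)*14 = (-53/6 + 8*(2 + 0)/3)*14 = (-53/6 + (8/3)*2)*14 = (-53/6 + 16/3)*14 = -7/2*14 = -49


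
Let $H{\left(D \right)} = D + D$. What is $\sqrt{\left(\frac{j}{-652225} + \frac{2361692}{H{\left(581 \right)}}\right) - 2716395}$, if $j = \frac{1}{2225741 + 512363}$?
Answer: $\frac{i \sqrt{1127361324571913347394710758974}}{644462478940} \approx 1647.5 i$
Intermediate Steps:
$H{\left(D \right)} = 2 D$
$j = \frac{1}{2738104} \approx 3.6522 \cdot 10^{-7}$
$\sqrt{\left(\frac{j}{-652225} + \frac{2361692}{H{\left(581 \right)}}\right) - 2716395} = \sqrt{\left(\frac{1}{2738104 \left(-652225\right)} + \frac{2361692}{2 \cdot 581}\right) - 2716395} = \sqrt{\left(\frac{1}{2738104} \left(- \frac{1}{652225}\right) + \frac{2361692}{1162}\right) - 2716395} = \sqrt{\left(- \frac{1}{1785859881400} + 2361692 \cdot \frac{1}{1162}\right) - 2716395} = \sqrt{\left(- \frac{1}{1785859881400} + \frac{1180846}{581}\right) - 2716395} = \sqrt{\frac{301260785358809117}{148226370156200} - 2716395} = \sqrt{- \frac{402340109975092089883}{148226370156200}} = \frac{i \sqrt{1127361324571913347394710758974}}{644462478940}$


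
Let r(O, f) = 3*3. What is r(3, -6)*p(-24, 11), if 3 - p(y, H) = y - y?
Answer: 27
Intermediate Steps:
r(O, f) = 9
p(y, H) = 3 (p(y, H) = 3 - (y - y) = 3 - 1*0 = 3 + 0 = 3)
r(3, -6)*p(-24, 11) = 9*3 = 27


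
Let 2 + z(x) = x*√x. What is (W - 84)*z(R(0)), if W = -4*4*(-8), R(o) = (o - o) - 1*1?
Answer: -88 - 44*I ≈ -88.0 - 44.0*I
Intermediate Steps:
R(o) = -1 (R(o) = 0 - 1 = -1)
z(x) = -2 + x^(3/2) (z(x) = -2 + x*√x = -2 + x^(3/2))
W = 128 (W = -16*(-8) = 128)
(W - 84)*z(R(0)) = (128 - 84)*(-2 + (-1)^(3/2)) = 44*(-2 - I) = -88 - 44*I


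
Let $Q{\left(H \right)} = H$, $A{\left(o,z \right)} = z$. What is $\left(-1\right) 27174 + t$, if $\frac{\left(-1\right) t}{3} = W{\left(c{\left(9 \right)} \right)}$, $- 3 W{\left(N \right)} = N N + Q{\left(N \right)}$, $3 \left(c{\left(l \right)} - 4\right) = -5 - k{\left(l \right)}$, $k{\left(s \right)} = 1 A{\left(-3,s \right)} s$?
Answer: $- \frac{239312}{9} \approx -26590.0$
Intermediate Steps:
$k{\left(s \right)} = s^{2}$ ($k{\left(s \right)} = 1 s s = s s = s^{2}$)
$c{\left(l \right)} = \frac{7}{3} - \frac{l^{2}}{3}$ ($c{\left(l \right)} = 4 + \frac{-5 - l^{2}}{3} = 4 - \left(\frac{5}{3} + \frac{l^{2}}{3}\right) = \frac{7}{3} - \frac{l^{2}}{3}$)
$W{\left(N \right)} = - \frac{N}{3} - \frac{N^{2}}{3}$ ($W{\left(N \right)} = - \frac{N N + N}{3} = - \frac{N^{2} + N}{3} = - \frac{N + N^{2}}{3} = - \frac{N}{3} - \frac{N^{2}}{3}$)
$t = \frac{5254}{9}$ ($t = - 3 \frac{\left(\frac{7}{3} - \frac{9^{2}}{3}\right) \left(-1 - \left(\frac{7}{3} - \frac{9^{2}}{3}\right)\right)}{3} = - 3 \frac{\left(\frac{7}{3} - 27\right) \left(-1 - \left(\frac{7}{3} - 27\right)\right)}{3} = - 3 \cdot \frac{1}{3} \left(- \frac{74}{3}\right) \left(-1 - - \frac{74}{3}\right) = - 3 \cdot \frac{1}{3} \left(- \frac{74}{3}\right) \left(-1 + \frac{74}{3}\right) = - 3 \cdot \frac{1}{3} \left(- \frac{74}{3}\right) \frac{71}{3} = \left(-3\right) \left(- \frac{5254}{27}\right) = \frac{5254}{9} \approx 583.78$)
$\left(-1\right) 27174 + t = \left(-1\right) 27174 + \frac{5254}{9} = -27174 + \frac{5254}{9} = - \frac{239312}{9}$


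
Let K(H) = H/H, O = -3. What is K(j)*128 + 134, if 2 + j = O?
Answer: 262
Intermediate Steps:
j = -5 (j = -2 - 3 = -5)
K(H) = 1
K(j)*128 + 134 = 1*128 + 134 = 128 + 134 = 262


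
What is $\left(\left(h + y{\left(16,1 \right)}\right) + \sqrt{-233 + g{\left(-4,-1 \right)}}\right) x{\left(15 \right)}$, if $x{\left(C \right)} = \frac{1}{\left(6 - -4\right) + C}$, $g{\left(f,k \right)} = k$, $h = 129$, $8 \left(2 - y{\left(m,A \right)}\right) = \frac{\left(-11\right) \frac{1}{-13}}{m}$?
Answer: $\frac{217973}{41600} + \frac{3 i \sqrt{26}}{25} \approx 5.2397 + 0.61188 i$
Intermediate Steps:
$y{\left(m,A \right)} = 2 - \frac{11}{104 m}$ ($y{\left(m,A \right)} = 2 - \frac{- \frac{11}{-13} \frac{1}{m}}{8} = 2 - \frac{\left(-11\right) \left(- \frac{1}{13}\right) \frac{1}{m}}{8} = 2 - \frac{\frac{11}{13} \frac{1}{m}}{8} = 2 - \frac{11}{104 m}$)
$x{\left(C \right)} = \frac{1}{10 + C}$ ($x{\left(C \right)} = \frac{1}{\left(6 + 4\right) + C} = \frac{1}{10 + C}$)
$\left(\left(h + y{\left(16,1 \right)}\right) + \sqrt{-233 + g{\left(-4,-1 \right)}}\right) x{\left(15 \right)} = \frac{\left(129 + \left(2 - \frac{11}{104 \cdot 16}\right)\right) + \sqrt{-233 - 1}}{10 + 15} = \frac{\left(129 + \left(2 - \frac{11}{1664}\right)\right) + \sqrt{-234}}{25} = \left(\left(129 + \left(2 - \frac{11}{1664}\right)\right) + 3 i \sqrt{26}\right) \frac{1}{25} = \left(\left(129 + \frac{3317}{1664}\right) + 3 i \sqrt{26}\right) \frac{1}{25} = \left(\frac{217973}{1664} + 3 i \sqrt{26}\right) \frac{1}{25} = \frac{217973}{41600} + \frac{3 i \sqrt{26}}{25}$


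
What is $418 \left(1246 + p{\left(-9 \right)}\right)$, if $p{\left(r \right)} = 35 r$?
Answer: $389158$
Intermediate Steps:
$418 \left(1246 + p{\left(-9 \right)}\right) = 418 \left(1246 + 35 \left(-9\right)\right) = 418 \left(1246 - 315\right) = 418 \cdot 931 = 389158$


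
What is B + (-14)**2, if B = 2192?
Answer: 2388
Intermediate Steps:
B + (-14)**2 = 2192 + (-14)**2 = 2192 + 196 = 2388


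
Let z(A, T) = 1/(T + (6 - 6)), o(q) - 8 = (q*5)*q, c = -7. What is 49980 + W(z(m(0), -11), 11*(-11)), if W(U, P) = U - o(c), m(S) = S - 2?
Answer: 546996/11 ≈ 49727.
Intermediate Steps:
m(S) = -2 + S
o(q) = 8 + 5*q² (o(q) = 8 + (q*5)*q = 8 + (5*q)*q = 8 + 5*q²)
z(A, T) = 1/T (z(A, T) = 1/(T + 0) = 1/T)
W(U, P) = -253 + U (W(U, P) = U - (8 + 5*(-7)²) = U - (8 + 5*49) = U - (8 + 245) = U - 1*253 = U - 253 = -253 + U)
49980 + W(z(m(0), -11), 11*(-11)) = 49980 + (-253 + 1/(-11)) = 49980 + (-253 - 1/11) = 49980 - 2784/11 = 546996/11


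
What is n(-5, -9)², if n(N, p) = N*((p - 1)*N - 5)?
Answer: 50625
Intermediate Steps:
n(N, p) = N*(-5 + N*(-1 + p)) (n(N, p) = N*((-1 + p)*N - 5) = N*(N*(-1 + p) - 5) = N*(-5 + N*(-1 + p)))
n(-5, -9)² = (-5*(-5 - 1*(-5) - 5*(-9)))² = (-5*(-5 + 5 + 45))² = (-5*45)² = (-225)² = 50625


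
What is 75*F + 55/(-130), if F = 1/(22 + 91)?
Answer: 707/2938 ≈ 0.24064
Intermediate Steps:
F = 1/113 ≈ 0.0088496
75*F + 55/(-130) = 75*(1/113) + 55/(-130) = 75/113 + 55*(-1/130) = 75/113 - 11/26 = 707/2938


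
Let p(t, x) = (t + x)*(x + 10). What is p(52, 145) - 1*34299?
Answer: -3764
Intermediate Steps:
p(t, x) = (10 + x)*(t + x) (p(t, x) = (t + x)*(10 + x) = (10 + x)*(t + x))
p(52, 145) - 1*34299 = (145² + 10*52 + 10*145 + 52*145) - 1*34299 = (21025 + 520 + 1450 + 7540) - 34299 = 30535 - 34299 = -3764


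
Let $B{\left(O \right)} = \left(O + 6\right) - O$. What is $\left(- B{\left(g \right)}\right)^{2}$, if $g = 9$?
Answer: $36$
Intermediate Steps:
$B{\left(O \right)} = 6$ ($B{\left(O \right)} = \left(6 + O\right) - O = 6$)
$\left(- B{\left(g \right)}\right)^{2} = \left(\left(-1\right) 6\right)^{2} = \left(-6\right)^{2} = 36$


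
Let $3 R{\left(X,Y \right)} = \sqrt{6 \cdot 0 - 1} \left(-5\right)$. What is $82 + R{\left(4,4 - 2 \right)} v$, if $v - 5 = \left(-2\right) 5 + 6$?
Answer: $82 - \frac{5 i}{3} \approx 82.0 - 1.6667 i$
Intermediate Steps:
$v = 1$ ($v = 5 + \left(\left(-2\right) 5 + 6\right) = 5 + \left(-10 + 6\right) = 5 - 4 = 1$)
$R{\left(X,Y \right)} = - \frac{5 i}{3}$ ($R{\left(X,Y \right)} = \frac{\sqrt{6 \cdot 0 - 1} \left(-5\right)}{3} = \frac{\sqrt{0 - 1} \left(-5\right)}{3} = \frac{\sqrt{-1} \left(-5\right)}{3} = \frac{i \left(-5\right)}{3} = \frac{\left(-5\right) i}{3} = - \frac{5 i}{3}$)
$82 + R{\left(4,4 - 2 \right)} v = 82 + - \frac{5 i}{3} \cdot 1 = 82 - \frac{5 i}{3}$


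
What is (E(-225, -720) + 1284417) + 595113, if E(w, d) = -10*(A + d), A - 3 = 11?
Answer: 1886590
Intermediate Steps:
A = 14 (A = 3 + 11 = 14)
E(w, d) = -140 - 10*d (E(w, d) = -10*(14 + d) = -140 - 10*d)
(E(-225, -720) + 1284417) + 595113 = ((-140 - 10*(-720)) + 1284417) + 595113 = ((-140 + 7200) + 1284417) + 595113 = (7060 + 1284417) + 595113 = 1291477 + 595113 = 1886590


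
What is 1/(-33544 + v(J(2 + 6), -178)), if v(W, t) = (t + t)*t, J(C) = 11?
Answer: 1/29824 ≈ 3.3530e-5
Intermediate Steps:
v(W, t) = 2*t**2 (v(W, t) = (2*t)*t = 2*t**2)
1/(-33544 + v(J(2 + 6), -178)) = 1/(-33544 + 2*(-178)**2) = 1/(-33544 + 2*31684) = 1/(-33544 + 63368) = 1/29824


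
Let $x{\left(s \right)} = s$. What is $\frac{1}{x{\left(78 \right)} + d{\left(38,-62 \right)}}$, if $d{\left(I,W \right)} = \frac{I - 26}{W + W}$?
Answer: $\frac{31}{2415} \approx 0.012836$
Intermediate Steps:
$d{\left(I,W \right)} = \frac{-26 + I}{2 W}$
$\frac{1}{x{\left(78 \right)} + d{\left(38,-62 \right)}} = \frac{1}{78 + \frac{-26 + 38}{2 \left(-62\right)}} = \frac{1}{78 + \frac{1}{2} \left(- \frac{1}{62}\right) 12} = \frac{1}{78 - \frac{3}{31}} = \frac{1}{\frac{2415}{31}} = \frac{31}{2415}$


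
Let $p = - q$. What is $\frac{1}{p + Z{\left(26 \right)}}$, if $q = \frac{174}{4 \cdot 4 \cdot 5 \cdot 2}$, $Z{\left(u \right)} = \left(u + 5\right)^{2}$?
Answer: $\frac{80}{76793} \approx 0.0010418$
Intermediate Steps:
$Z{\left(u \right)} = \left(5 + u\right)^{2}$
$q = \frac{87}{80}$ ($q = \frac{174}{16 \cdot 10} = \frac{174}{160} = 174 \cdot \frac{1}{160} = \frac{87}{80} \approx 1.0875$)
$p = - \frac{87}{80}$ ($p = \left(-1\right) \frac{87}{80} = - \frac{87}{80} \approx -1.0875$)
$\frac{1}{p + Z{\left(26 \right)}} = \frac{1}{- \frac{87}{80} + \left(5 + 26\right)^{2}} = \frac{1}{- \frac{87}{80} + 31^{2}} = \frac{1}{- \frac{87}{80} + 961} = \frac{1}{\frac{76793}{80}} = \frac{80}{76793}$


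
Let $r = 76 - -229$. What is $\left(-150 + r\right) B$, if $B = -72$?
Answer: $-11160$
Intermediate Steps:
$r = 305$ ($r = 76 + 229 = 305$)
$\left(-150 + r\right) B = \left(-150 + 305\right) \left(-72\right) = 155 \left(-72\right) = -11160$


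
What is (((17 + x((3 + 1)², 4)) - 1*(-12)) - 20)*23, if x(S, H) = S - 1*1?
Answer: 552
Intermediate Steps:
x(S, H) = -1 + S (x(S, H) = S - 1 = -1 + S)
(((17 + x((3 + 1)², 4)) - 1*(-12)) - 20)*23 = (((17 + (-1 + (3 + 1)²)) - 1*(-12)) - 20)*23 = (((17 + (-1 + 4²)) + 12) - 20)*23 = (((17 + (-1 + 16)) + 12) - 20)*23 = (((17 + 15) + 12) - 20)*23 = ((32 + 12) - 20)*23 = (44 - 20)*23 = 24*23 = 552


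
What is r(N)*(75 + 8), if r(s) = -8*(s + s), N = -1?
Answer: 1328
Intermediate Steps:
r(s) = -16*s
r(N)*(75 + 8) = (-16*(-1))*(75 + 8) = 16*83 = 1328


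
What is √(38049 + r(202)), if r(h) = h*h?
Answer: √78853 ≈ 280.81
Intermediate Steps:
r(h) = h²
√(38049 + r(202)) = √(38049 + 202²) = √(38049 + 40804) = √78853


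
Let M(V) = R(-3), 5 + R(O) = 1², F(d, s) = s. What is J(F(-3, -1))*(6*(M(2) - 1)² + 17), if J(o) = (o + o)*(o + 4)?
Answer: -1002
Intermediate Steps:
R(O) = -4 (R(O) = -5 + 1² = -5 + 1 = -4)
J(o) = 2*o*(4 + o) (J(o) = (2*o)*(4 + o) = 2*o*(4 + o))
M(V) = -4
J(F(-3, -1))*(6*(M(2) - 1)² + 17) = (2*(-1)*(4 - 1))*(6*(-4 - 1)² + 17) = (2*(-1)*3)*(6*(-5)² + 17) = -6*(6*25 + 17) = -6*(150 + 17) = -6*167 = -1002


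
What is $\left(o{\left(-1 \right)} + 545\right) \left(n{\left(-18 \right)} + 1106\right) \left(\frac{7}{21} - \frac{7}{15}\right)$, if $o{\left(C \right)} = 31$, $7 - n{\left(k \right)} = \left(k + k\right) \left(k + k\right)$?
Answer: $\frac{70272}{5} \approx 14054.0$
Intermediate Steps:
$n{\left(k \right)} = 7 - 4 k^{2}$ ($n{\left(k \right)} = 7 - \left(k + k\right) \left(k + k\right) = 7 - 2 k 2 k = 7 - 4 k^{2}$)
$\left(o{\left(-1 \right)} + 545\right) \left(n{\left(-18 \right)} + 1106\right) \left(\frac{7}{21} - \frac{7}{15}\right) = \left(31 + 545\right) \left(\left(7 - 4 \left(-18\right)^{2}\right) + 1106\right) \left(\frac{7}{21} - \frac{7}{15}\right) = 576 \left(\left(7 - 1296\right) + 1106\right) \left(7 \cdot \frac{1}{21} - \frac{7}{15}\right) = 576 \left(\left(7 - 1296\right) + 1106\right) \left(\frac{1}{3} - \frac{7}{15}\right) = 576 \left(-1289 + 1106\right) \left(- \frac{2}{15}\right) = 576 \left(-183\right) \left(- \frac{2}{15}\right) = \left(-105408\right) \left(- \frac{2}{15}\right) = \frac{70272}{5}$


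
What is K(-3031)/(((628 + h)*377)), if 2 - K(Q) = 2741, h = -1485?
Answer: 2739/323089 ≈ 0.0084775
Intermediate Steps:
K(Q) = -2739 (K(Q) = 2 - 1*2741 = 2 - 2741 = -2739)
K(-3031)/(((628 + h)*377)) = -2739*1/(377*(628 - 1485)) = -2739/((-857*377)) = -2739/(-323089) = -2739*(-1/323089) = 2739/323089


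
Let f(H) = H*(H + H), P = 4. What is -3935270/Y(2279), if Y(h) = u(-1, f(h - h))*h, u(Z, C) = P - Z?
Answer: -787054/2279 ≈ -345.35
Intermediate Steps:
f(H) = 2*H² (f(H) = H*(2*H) = 2*H²)
u(Z, C) = 4 - Z
Y(h) = 5*h (Y(h) = (4 - 1*(-1))*h = (4 + 1)*h = 5*h)
-3935270/Y(2279) = -3935270/(5*2279) = -3935270/11395 = -3935270*1/11395 = -787054/2279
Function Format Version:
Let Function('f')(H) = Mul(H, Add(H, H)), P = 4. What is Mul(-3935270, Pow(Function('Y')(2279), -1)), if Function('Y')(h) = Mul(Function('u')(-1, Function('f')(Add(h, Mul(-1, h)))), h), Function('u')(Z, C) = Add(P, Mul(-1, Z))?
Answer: Rational(-787054, 2279) ≈ -345.35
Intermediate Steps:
Function('f')(H) = Mul(2, Pow(H, 2)) (Function('f')(H) = Mul(H, Mul(2, H)) = Mul(2, Pow(H, 2)))
Function('u')(Z, C) = Add(4, Mul(-1, Z))
Function('Y')(h) = Mul(5, h) (Function('Y')(h) = Mul(Add(4, Mul(-1, -1)), h) = Mul(Add(4, 1), h) = Mul(5, h))
Mul(-3935270, Pow(Function('Y')(2279), -1)) = Mul(-3935270, Pow(Mul(5, 2279), -1)) = Mul(-3935270, Pow(11395, -1)) = Mul(-3935270, Rational(1, 11395)) = Rational(-787054, 2279)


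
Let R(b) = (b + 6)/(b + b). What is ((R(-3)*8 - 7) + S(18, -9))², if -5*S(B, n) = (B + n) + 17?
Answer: 6561/25 ≈ 262.44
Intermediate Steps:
R(b) = (6 + b)/(2*b) (R(b) = (6 + b)/((2*b)) = (6 + b)*(1/(2*b)) = (6 + b)/(2*b))
S(B, n) = -17/5 - B/5 - n/5 (S(B, n) = -((B + n) + 17)/5 = -(17 + B + n)/5 = -17/5 - B/5 - n/5)
((R(-3)*8 - 7) + S(18, -9))² = ((((½)*(6 - 3)/(-3))*8 - 7) + (-17/5 - ⅕*18 - ⅕*(-9)))² = ((((½)*(-⅓)*3)*8 - 7) + (-17/5 - 18/5 + 9/5))² = ((-½*8 - 7) - 26/5)² = ((-4 - 7) - 26/5)² = (-11 - 26/5)² = (-81/5)² = 6561/25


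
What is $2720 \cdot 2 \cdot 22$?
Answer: $119680$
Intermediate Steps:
$2720 \cdot 2 \cdot 22 = 2720 \cdot 44 = 119680$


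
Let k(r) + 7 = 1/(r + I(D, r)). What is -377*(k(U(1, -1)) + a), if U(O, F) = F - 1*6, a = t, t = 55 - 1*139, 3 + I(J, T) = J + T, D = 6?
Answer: 377754/11 ≈ 34341.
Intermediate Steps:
I(J, T) = -3 + J + T (I(J, T) = -3 + (J + T) = -3 + J + T)
t = -84 (t = 55 - 139 = -84)
a = -84
U(O, F) = -6 + F (U(O, F) = F - 6 = -6 + F)
k(r) = -7 + 1/(3 + 2*r) (k(r) = -7 + 1/(r + (-3 + 6 + r)) = -7 + 1/(r + (3 + r)) = -7 + 1/(3 + 2*r))
-377*(k(U(1, -1)) + a) = -377*(2*(-10 - 7*(-6 - 1))/(3 + 2*(-6 - 1)) - 84) = -377*(2*(-10 - 7*(-7))/(3 + 2*(-7)) - 84) = -377*(2*(-10 + 49)/(3 - 14) - 84) = -377*(2*39/(-11) - 84) = -377*(2*(-1/11)*39 - 84) = -377*(-78/11 - 84) = -377*(-1002/11) = 377754/11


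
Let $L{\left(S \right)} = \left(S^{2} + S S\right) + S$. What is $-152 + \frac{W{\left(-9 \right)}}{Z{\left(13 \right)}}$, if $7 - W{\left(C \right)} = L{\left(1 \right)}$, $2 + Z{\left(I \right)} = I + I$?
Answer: $- \frac{911}{6} \approx -151.83$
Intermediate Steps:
$Z{\left(I \right)} = -2 + 2 I$ ($Z{\left(I \right)} = -2 + \left(I + I\right) = -2 + 2 I$)
$L{\left(S \right)} = S + 2 S^{2}$ ($L{\left(S \right)} = \left(S^{2} + S^{2}\right) + S = 2 S^{2} + S = S + 2 S^{2}$)
$W{\left(C \right)} = 4$ ($W{\left(C \right)} = 7 - 1 \left(1 + 2 \cdot 1\right) = 7 - 1 \left(1 + 2\right) = 7 - 1 \cdot 3 = 7 - 3 = 4$)
$-152 + \frac{W{\left(-9 \right)}}{Z{\left(13 \right)}} = -152 + \frac{4}{-2 + 2 \cdot 13} = -152 + \frac{4}{-2 + 26} = -152 + \frac{4}{24} = -152 + 4 \cdot \frac{1}{24} = -152 + \frac{1}{6} = - \frac{911}{6}$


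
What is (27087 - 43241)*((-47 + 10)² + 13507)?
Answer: -240306904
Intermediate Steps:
(27087 - 43241)*((-47 + 10)² + 13507) = -16154*((-37)² + 13507) = -16154*(1369 + 13507) = -16154*14876 = -240306904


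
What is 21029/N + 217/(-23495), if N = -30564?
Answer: -500708743/718101180 ≈ -0.69727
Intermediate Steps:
21029/N + 217/(-23495) = 21029/(-30564) + 217/(-23495) = 21029*(-1/30564) + 217*(-1/23495) = -21029/30564 - 217/23495 = -500708743/718101180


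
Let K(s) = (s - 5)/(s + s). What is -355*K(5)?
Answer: 0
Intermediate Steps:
K(s) = (-5 + s)/(2*s) (K(s) = (-5 + s)/((2*s)) = (-5 + s)*(1/(2*s)) = (-5 + s)/(2*s))
-355*K(5) = -355*(-5 + 5)/(2*5) = -355*0/(2*5) = -355*0 = 0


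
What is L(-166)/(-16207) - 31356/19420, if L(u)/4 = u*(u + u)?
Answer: -1197321713/78684985 ≈ -15.217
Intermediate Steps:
L(u) = 8*u² (L(u) = 4*(u*(u + u)) = 4*(u*(2*u)) = 4*(2*u²) = 8*u²)
L(-166)/(-16207) - 31356/19420 = (8*(-166)²)/(-16207) - 31356/19420 = (8*27556)*(-1/16207) - 31356*1/19420 = 220448*(-1/16207) - 7839/4855 = -220448/16207 - 7839/4855 = -1197321713/78684985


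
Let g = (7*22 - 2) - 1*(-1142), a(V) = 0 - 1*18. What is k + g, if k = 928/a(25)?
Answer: 11182/9 ≈ 1242.4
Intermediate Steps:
a(V) = -18 (a(V) = 0 - 18 = -18)
g = 1294 (g = (154 - 2) + 1142 = 152 + 1142 = 1294)
k = -464/9 (k = 928/(-18) = 928*(-1/18) = -464/9 ≈ -51.556)
k + g = -464/9 + 1294 = 11182/9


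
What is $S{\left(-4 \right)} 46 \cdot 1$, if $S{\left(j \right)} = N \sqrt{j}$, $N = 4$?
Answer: $368 i \approx 368.0 i$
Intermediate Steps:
$S{\left(j \right)} = 4 \sqrt{j}$
$S{\left(-4 \right)} 46 \cdot 1 = 4 \sqrt{-4} \cdot 46 \cdot 1 = 4 \cdot 2 i 46 \cdot 1 = 8 i 46 \cdot 1 = 368 i 1 = 368 i$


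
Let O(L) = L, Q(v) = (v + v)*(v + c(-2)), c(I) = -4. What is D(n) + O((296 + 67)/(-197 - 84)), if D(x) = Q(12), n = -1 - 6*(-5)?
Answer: 53589/281 ≈ 190.71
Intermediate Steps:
n = 29 (n = -1 + 30 = 29)
Q(v) = 2*v*(-4 + v) (Q(v) = (v + v)*(v - 4) = (2*v)*(-4 + v) = 2*v*(-4 + v))
D(x) = 192 (D(x) = 2*12*(-4 + 12) = 2*12*8 = 192)
D(n) + O((296 + 67)/(-197 - 84)) = 192 + (296 + 67)/(-197 - 84) = 192 + 363/(-281) = 192 + 363*(-1/281) = 192 - 363/281 = 53589/281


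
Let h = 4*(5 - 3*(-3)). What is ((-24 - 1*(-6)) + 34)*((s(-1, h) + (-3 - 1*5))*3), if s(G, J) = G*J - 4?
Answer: -3264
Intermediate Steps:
h = 56 (h = 4*(5 + 9) = 4*14 = 56)
s(G, J) = -4 + G*J
((-24 - 1*(-6)) + 34)*((s(-1, h) + (-3 - 1*5))*3) = ((-24 - 1*(-6)) + 34)*(((-4 - 1*56) + (-3 - 1*5))*3) = ((-24 + 6) + 34)*(((-4 - 56) + (-3 - 5))*3) = (-18 + 34)*((-60 - 8)*3) = 16*(-68*3) = 16*(-204) = -3264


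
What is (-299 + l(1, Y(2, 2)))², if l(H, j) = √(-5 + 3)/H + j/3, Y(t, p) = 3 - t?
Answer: 802798/9 - 1792*I*√2/3 ≈ 89200.0 - 844.76*I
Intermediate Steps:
l(H, j) = j/3 + I*√2/H (l(H, j) = √(-2)/H + j*(⅓) = (I*√2)/H + j/3 = I*√2/H + j/3 = j/3 + I*√2/H)
(-299 + l(1, Y(2, 2)))² = (-299 + ((3 - 1*2)/3 + I*√2/1))² = (-299 + ((3 - 2)/3 + I*√2*1))² = (-299 + ((⅓)*1 + I*√2))² = (-299 + (⅓ + I*√2))² = (-896/3 + I*√2)²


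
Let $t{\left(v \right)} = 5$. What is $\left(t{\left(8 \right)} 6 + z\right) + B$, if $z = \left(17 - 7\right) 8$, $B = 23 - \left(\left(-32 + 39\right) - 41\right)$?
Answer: $167$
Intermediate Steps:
$B = 57$ ($B = 23 - \left(7 - 41\right) = 23 - -34 = 23 + 34 = 57$)
$z = 80$ ($z = 10 \cdot 8 = 80$)
$\left(t{\left(8 \right)} 6 + z\right) + B = \left(5 \cdot 6 + 80\right) + 57 = \left(30 + 80\right) + 57 = 110 + 57 = 167$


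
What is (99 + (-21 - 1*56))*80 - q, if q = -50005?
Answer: 51765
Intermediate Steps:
(99 + (-21 - 1*56))*80 - q = (99 + (-21 - 1*56))*80 - 1*(-50005) = (99 + (-21 - 56))*80 + 50005 = (99 - 77)*80 + 50005 = 22*80 + 50005 = 1760 + 50005 = 51765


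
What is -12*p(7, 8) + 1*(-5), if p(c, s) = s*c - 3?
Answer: -641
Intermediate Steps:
p(c, s) = -3 + c*s (p(c, s) = c*s - 3 = -3 + c*s)
-12*p(7, 8) + 1*(-5) = -12*(-3 + 7*8) + 1*(-5) = -12*(-3 + 56) - 5 = -12*53 - 5 = -636 - 5 = -641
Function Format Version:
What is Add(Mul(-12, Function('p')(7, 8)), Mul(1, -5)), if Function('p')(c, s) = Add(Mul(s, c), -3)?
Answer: -641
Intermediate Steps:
Function('p')(c, s) = Add(-3, Mul(c, s)) (Function('p')(c, s) = Add(Mul(c, s), -3) = Add(-3, Mul(c, s)))
Add(Mul(-12, Function('p')(7, 8)), Mul(1, -5)) = Add(Mul(-12, Add(-3, Mul(7, 8))), Mul(1, -5)) = Add(Mul(-12, Add(-3, 56)), -5) = Add(Mul(-12, 53), -5) = Add(-636, -5) = -641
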